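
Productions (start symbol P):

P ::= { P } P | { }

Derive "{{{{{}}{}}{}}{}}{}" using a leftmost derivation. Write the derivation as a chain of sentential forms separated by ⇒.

P ⇒ {P}P ⇒ {{P}P}P ⇒ {{{P}P}P}P ⇒ {{{{P}P}P}P}P ⇒ {{{{{}}P}P}P}P ⇒ {{{{{}}{}}P}P}P ⇒ {{{{{}}{}}{}}P}P ⇒ {{{{{}}{}}{}}{}}P ⇒ {{{{{}}{}}{}}{}}{}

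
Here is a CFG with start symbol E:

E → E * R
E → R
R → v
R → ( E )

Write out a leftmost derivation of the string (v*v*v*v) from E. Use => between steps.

E => R   [E → R]
R => (E)   [R → ( E )]
(E) => (E*R)   [E → E * R]
(E*R) => (E*R*R)   [E → E * R]
(E*R*R) => (E*R*R*R)   [E → E * R]
(E*R*R*R) => (R*R*R*R)   [E → R]
(R*R*R*R) => (v*R*R*R)   [R → v]
(v*R*R*R) => (v*v*R*R)   [R → v]
(v*v*R*R) => (v*v*v*R)   [R → v]
(v*v*v*R) => (v*v*v*v)   [R → v]

E=>R=>(E)=>(E*R)=>(E*R*R)=>(E*R*R*R)=>(R*R*R*R)=>(v*R*R*R)=>(v*v*R*R)=>(v*v*v*R)=>(v*v*v*v)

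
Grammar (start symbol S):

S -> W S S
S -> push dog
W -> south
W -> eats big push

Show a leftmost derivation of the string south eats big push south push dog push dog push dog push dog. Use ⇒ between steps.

S ⇒ W S S   [S -> W S S]
W S S ⇒ south S S   [W -> south]
south S S ⇒ south W S S S   [S -> W S S]
south W S S S ⇒ south eats big push S S S   [W -> eats big push]
south eats big push S S S ⇒ south eats big push W S S S S   [S -> W S S]
south eats big push W S S S S ⇒ south eats big push south S S S S   [W -> south]
south eats big push south S S S S ⇒ south eats big push south push dog S S S   [S -> push dog]
south eats big push south push dog S S S ⇒ south eats big push south push dog push dog S S   [S -> push dog]
south eats big push south push dog push dog S S ⇒ south eats big push south push dog push dog push dog S   [S -> push dog]
south eats big push south push dog push dog push dog S ⇒ south eats big push south push dog push dog push dog push dog   [S -> push dog]

S ⇒ W S S ⇒ south S S ⇒ south W S S S ⇒ south eats big push S S S ⇒ south eats big push W S S S S ⇒ south eats big push south S S S S ⇒ south eats big push south push dog S S S ⇒ south eats big push south push dog push dog S S ⇒ south eats big push south push dog push dog push dog S ⇒ south eats big push south push dog push dog push dog push dog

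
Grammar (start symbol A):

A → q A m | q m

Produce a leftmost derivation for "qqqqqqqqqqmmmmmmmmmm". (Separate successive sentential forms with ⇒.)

A⇒qAm⇒qqAmm⇒qqqAmmm⇒qqqqAmmmm⇒qqqqqAmmmmm⇒qqqqqqAmmmmmm⇒qqqqqqqAmmmmmmm⇒qqqqqqqqAmmmmmmmm⇒qqqqqqqqqAmmmmmmmmm⇒qqqqqqqqqqmmmmmmmmmm

A ⇒ qAm   [A → q A m]
qAm ⇒ qqAmm   [A → q A m]
qqAmm ⇒ qqqAmmm   [A → q A m]
qqqAmmm ⇒ qqqqAmmmm   [A → q A m]
qqqqAmmmm ⇒ qqqqqAmmmmm   [A → q A m]
qqqqqAmmmmm ⇒ qqqqqqAmmmmmm   [A → q A m]
qqqqqqAmmmmmm ⇒ qqqqqqqAmmmmmmm   [A → q A m]
qqqqqqqAmmmmmmm ⇒ qqqqqqqqAmmmmmmmm   [A → q A m]
qqqqqqqqAmmmmmmmm ⇒ qqqqqqqqqAmmmmmmmmm   [A → q A m]
qqqqqqqqqAmmmmmmmmm ⇒ qqqqqqqqqqmmmmmmmmmm   [A → q m]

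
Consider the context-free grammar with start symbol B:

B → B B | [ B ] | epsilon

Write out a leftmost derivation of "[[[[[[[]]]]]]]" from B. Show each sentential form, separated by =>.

B=>[B]=>[[B]]=>[[BB]]=>[[[B]B]]=>[[[[B]]B]]=>[[[[BB]]B]]=>[[[[[B]B]]B]]=>[[[[[[B]]B]]B]]=>[[[[[[[B]]]B]]B]]=>[[[[[[[]]]B]]B]]=>[[[[[[[]]]]]B]]=>[[[[[[[]]]]]]]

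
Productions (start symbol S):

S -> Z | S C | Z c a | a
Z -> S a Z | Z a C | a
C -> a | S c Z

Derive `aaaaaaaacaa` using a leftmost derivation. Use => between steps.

S=>SC=>ZcaC=>SaZcaC=>aaZcaC=>aaSaZcaC=>aaSCaZcaC=>aaSCCaZcaC=>aaSCCCaZcaC=>aaaCCCaZcaC=>aaaaCCaZcaC=>aaaaaCaZcaC=>aaaaaaaZcaC=>aaaaaaaacaC=>aaaaaaaacaa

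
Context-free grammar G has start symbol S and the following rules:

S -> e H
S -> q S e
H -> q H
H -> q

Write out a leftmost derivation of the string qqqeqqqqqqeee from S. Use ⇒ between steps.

S ⇒ qSe   [S -> q S e]
qSe ⇒ qqSee   [S -> q S e]
qqSee ⇒ qqqSeee   [S -> q S e]
qqqSeee ⇒ qqqeHeee   [S -> e H]
qqqeHeee ⇒ qqqeqHeee   [H -> q H]
qqqeqHeee ⇒ qqqeqqHeee   [H -> q H]
qqqeqqHeee ⇒ qqqeqqqHeee   [H -> q H]
qqqeqqqHeee ⇒ qqqeqqqqHeee   [H -> q H]
qqqeqqqqHeee ⇒ qqqeqqqqqHeee   [H -> q H]
qqqeqqqqqHeee ⇒ qqqeqqqqqqeee   [H -> q]

S⇒qSe⇒qqSee⇒qqqSeee⇒qqqeHeee⇒qqqeqHeee⇒qqqeqqHeee⇒qqqeqqqHeee⇒qqqeqqqqHeee⇒qqqeqqqqqHeee⇒qqqeqqqqqqeee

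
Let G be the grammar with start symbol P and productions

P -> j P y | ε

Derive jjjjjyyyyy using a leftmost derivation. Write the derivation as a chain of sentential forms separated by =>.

P=>jPy=>jjPyy=>jjjPyyy=>jjjjPyyyy=>jjjjjPyyyyy=>jjjjjyyyyy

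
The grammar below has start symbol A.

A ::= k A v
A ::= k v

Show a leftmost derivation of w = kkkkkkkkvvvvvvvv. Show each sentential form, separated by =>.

A => kAv => kkAvv => kkkAvvv => kkkkAvvvv => kkkkkAvvvvv => kkkkkkAvvvvvv => kkkkkkkAvvvvvvv => kkkkkkkkvvvvvvvv

A => kAv   [A ::= k A v]
kAv => kkAvv   [A ::= k A v]
kkAvv => kkkAvvv   [A ::= k A v]
kkkAvvv => kkkkAvvvv   [A ::= k A v]
kkkkAvvvv => kkkkkAvvvvv   [A ::= k A v]
kkkkkAvvvvv => kkkkkkAvvvvvv   [A ::= k A v]
kkkkkkAvvvvvv => kkkkkkkAvvvvvvv   [A ::= k A v]
kkkkkkkAvvvvvvv => kkkkkkkkvvvvvvvv   [A ::= k v]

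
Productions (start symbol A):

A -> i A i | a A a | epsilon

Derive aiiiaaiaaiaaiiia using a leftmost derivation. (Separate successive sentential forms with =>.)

A => aAa   [A -> a A a]
aAa => aiAia   [A -> i A i]
aiAia => aiiAiia   [A -> i A i]
aiiAiia => aiiiAiiia   [A -> i A i]
aiiiAiiia => aiiiaAaiiia   [A -> a A a]
aiiiaAaiiia => aiiiaaAaaiiia   [A -> a A a]
aiiiaaAaaiiia => aiiiaaiAiaaiiia   [A -> i A i]
aiiiaaiAiaaiiia => aiiiaaiaAaiaaiiia   [A -> a A a]
aiiiaaiaAaiaaiiia => aiiiaaiaaiaaiiia   [A -> epsilon]

A => aAa => aiAia => aiiAiia => aiiiAiiia => aiiiaAaiiia => aiiiaaAaaiiia => aiiiaaiAiaaiiia => aiiiaaiaAaiaaiiia => aiiiaaiaaiaaiiia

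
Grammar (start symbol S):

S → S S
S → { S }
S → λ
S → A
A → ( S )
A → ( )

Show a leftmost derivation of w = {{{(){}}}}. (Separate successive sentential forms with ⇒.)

S ⇒ {S}   [S → { S }]
{S} ⇒ {SS}   [S → S S]
{SS} ⇒ {SSS}   [S → S S]
{SSS} ⇒ {{S}SS}   [S → { S }]
{{S}SS} ⇒ {{{S}}SS}   [S → { S }]
{{{S}}SS} ⇒ {{{SS}}SS}   [S → S S]
{{{SS}}SS} ⇒ {{{AS}}SS}   [S → A]
{{{AS}}SS} ⇒ {{{()S}}SS}   [A → ( )]
{{{()S}}SS} ⇒ {{{(){S}}}SS}   [S → { S }]
{{{(){S}}}SS} ⇒ {{{(){}}}SS}   [S → λ]
{{{(){}}}SS} ⇒ {{{(){}}}S}   [S → λ]
{{{(){}}}S} ⇒ {{{(){}}}}   [S → λ]

S ⇒ {S} ⇒ {SS} ⇒ {SSS} ⇒ {{S}SS} ⇒ {{{S}}SS} ⇒ {{{SS}}SS} ⇒ {{{AS}}SS} ⇒ {{{()S}}SS} ⇒ {{{(){S}}}SS} ⇒ {{{(){}}}SS} ⇒ {{{(){}}}S} ⇒ {{{(){}}}}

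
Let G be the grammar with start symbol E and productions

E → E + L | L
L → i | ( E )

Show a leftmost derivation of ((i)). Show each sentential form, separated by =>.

E => L => (E) => (L) => ((E)) => ((L)) => ((i))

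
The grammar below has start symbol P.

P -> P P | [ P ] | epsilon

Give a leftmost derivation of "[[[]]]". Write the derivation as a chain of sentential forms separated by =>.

P => PP => PPP => PPPP => PPPPP => [P]PPPP => [PP]PPPP => [[P]P]PPPP => [[[P]]P]PPPP => [[[]]P]PPPP => [[[]]]PPPP => [[[]]]PPP => [[[]]]PP => [[[]]]P => [[[]]]

P => PP   [P -> P P]
PP => PPP   [P -> P P]
PPP => PPPP   [P -> P P]
PPPP => PPPPP   [P -> P P]
PPPPP => [P]PPPP   [P -> [ P ]]
[P]PPPP => [PP]PPPP   [P -> P P]
[PP]PPPP => [[P]P]PPPP   [P -> [ P ]]
[[P]P]PPPP => [[[P]]P]PPPP   [P -> [ P ]]
[[[P]]P]PPPP => [[[]]P]PPPP   [P -> epsilon]
[[[]]P]PPPP => [[[]]]PPPP   [P -> epsilon]
[[[]]]PPPP => [[[]]]PPP   [P -> epsilon]
[[[]]]PPP => [[[]]]PP   [P -> epsilon]
[[[]]]PP => [[[]]]P   [P -> epsilon]
[[[]]]P => [[[]]]   [P -> epsilon]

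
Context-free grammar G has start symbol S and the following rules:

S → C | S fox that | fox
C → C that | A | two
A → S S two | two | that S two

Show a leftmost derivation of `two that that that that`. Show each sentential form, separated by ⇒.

S ⇒ C ⇒ C that ⇒ C that that ⇒ C that that that ⇒ C that that that that ⇒ A that that that that ⇒ two that that that that

S ⇒ C   [S → C]
C ⇒ C that   [C → C that]
C that ⇒ C that that   [C → C that]
C that that ⇒ C that that that   [C → C that]
C that that that ⇒ C that that that that   [C → C that]
C that that that that ⇒ A that that that that   [C → A]
A that that that that ⇒ two that that that that   [A → two]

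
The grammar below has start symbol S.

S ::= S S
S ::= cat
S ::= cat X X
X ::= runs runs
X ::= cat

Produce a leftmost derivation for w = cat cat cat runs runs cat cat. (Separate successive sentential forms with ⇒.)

S ⇒ S S   [S ::= S S]
S S ⇒ S S S   [S ::= S S]
S S S ⇒ cat S S   [S ::= cat]
cat S S ⇒ cat S S S   [S ::= S S]
cat S S S ⇒ cat cat X X S S   [S ::= cat X X]
cat cat X X S S ⇒ cat cat cat X S S   [X ::= cat]
cat cat cat X S S ⇒ cat cat cat runs runs S S   [X ::= runs runs]
cat cat cat runs runs S S ⇒ cat cat cat runs runs cat S   [S ::= cat]
cat cat cat runs runs cat S ⇒ cat cat cat runs runs cat cat   [S ::= cat]

S ⇒ S S ⇒ S S S ⇒ cat S S ⇒ cat S S S ⇒ cat cat X X S S ⇒ cat cat cat X S S ⇒ cat cat cat runs runs S S ⇒ cat cat cat runs runs cat S ⇒ cat cat cat runs runs cat cat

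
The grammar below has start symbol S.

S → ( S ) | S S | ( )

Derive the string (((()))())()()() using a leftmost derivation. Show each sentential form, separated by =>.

S => SS => SSS => SSSS => (S)SSS => (SS)SSS => ((S)S)SSS => (((S))S)SSS => (((()))S)SSS => (((()))())SSS => (((()))())()SS => (((()))())()()S => (((()))())()()()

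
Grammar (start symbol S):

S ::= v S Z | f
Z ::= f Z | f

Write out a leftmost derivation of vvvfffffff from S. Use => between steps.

S=>vSZ=>vvSZZ=>vvvSZZZ=>vvvfZZZ=>vvvffZZ=>vvvfffZZ=>vvvffffZZ=>vvvfffffZ=>vvvffffffZ=>vvvfffffff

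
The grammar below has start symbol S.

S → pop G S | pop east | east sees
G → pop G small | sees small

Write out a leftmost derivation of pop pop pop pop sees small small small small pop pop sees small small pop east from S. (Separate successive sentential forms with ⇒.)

S ⇒ pop G S ⇒ pop pop G small S ⇒ pop pop pop G small small S ⇒ pop pop pop pop G small small small S ⇒ pop pop pop pop sees small small small small S ⇒ pop pop pop pop sees small small small small pop G S ⇒ pop pop pop pop sees small small small small pop pop G small S ⇒ pop pop pop pop sees small small small small pop pop sees small small S ⇒ pop pop pop pop sees small small small small pop pop sees small small pop east

S ⇒ pop G S   [S → pop G S]
pop G S ⇒ pop pop G small S   [G → pop G small]
pop pop G small S ⇒ pop pop pop G small small S   [G → pop G small]
pop pop pop G small small S ⇒ pop pop pop pop G small small small S   [G → pop G small]
pop pop pop pop G small small small S ⇒ pop pop pop pop sees small small small small S   [G → sees small]
pop pop pop pop sees small small small small S ⇒ pop pop pop pop sees small small small small pop G S   [S → pop G S]
pop pop pop pop sees small small small small pop G S ⇒ pop pop pop pop sees small small small small pop pop G small S   [G → pop G small]
pop pop pop pop sees small small small small pop pop G small S ⇒ pop pop pop pop sees small small small small pop pop sees small small S   [G → sees small]
pop pop pop pop sees small small small small pop pop sees small small S ⇒ pop pop pop pop sees small small small small pop pop sees small small pop east   [S → pop east]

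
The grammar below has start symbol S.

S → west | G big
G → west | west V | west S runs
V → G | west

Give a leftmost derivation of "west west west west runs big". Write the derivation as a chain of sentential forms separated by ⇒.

S ⇒ G big   [S → G big]
G big ⇒ west V big   [G → west V]
west V big ⇒ west G big   [V → G]
west G big ⇒ west west V big   [G → west V]
west west V big ⇒ west west G big   [V → G]
west west G big ⇒ west west west S runs big   [G → west S runs]
west west west S runs big ⇒ west west west west runs big   [S → west]

S ⇒ G big ⇒ west V big ⇒ west G big ⇒ west west V big ⇒ west west G big ⇒ west west west S runs big ⇒ west west west west runs big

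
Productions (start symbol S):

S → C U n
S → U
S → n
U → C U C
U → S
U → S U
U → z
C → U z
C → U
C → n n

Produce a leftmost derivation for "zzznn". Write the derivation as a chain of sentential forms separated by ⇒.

S⇒U⇒CUC⇒UzUC⇒zzUC⇒zzzC⇒zzznn

S ⇒ U   [S → U]
U ⇒ CUC   [U → C U C]
CUC ⇒ UzUC   [C → U z]
UzUC ⇒ zzUC   [U → z]
zzUC ⇒ zzzC   [U → z]
zzzC ⇒ zzznn   [C → n n]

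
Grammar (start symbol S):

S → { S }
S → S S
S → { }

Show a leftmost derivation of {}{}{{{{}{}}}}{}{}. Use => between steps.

S => SS   [S → S S]
SS => SSS   [S → S S]
SSS => {}SS   [S → { }]
{}SS => {}{}S   [S → { }]
{}{}S => {}{}SS   [S → S S]
{}{}SS => {}{}SSS   [S → S S]
{}{}SSS => {}{}{S}SS   [S → { S }]
{}{}{S}SS => {}{}{{S}}SS   [S → { S }]
{}{}{{S}}SS => {}{}{{{S}}}SS   [S → { S }]
{}{}{{{S}}}SS => {}{}{{{SS}}}SS   [S → S S]
{}{}{{{SS}}}SS => {}{}{{{{}S}}}SS   [S → { }]
{}{}{{{{}S}}}SS => {}{}{{{{}{}}}}SS   [S → { }]
{}{}{{{{}{}}}}SS => {}{}{{{{}{}}}}{}S   [S → { }]
{}{}{{{{}{}}}}{}S => {}{}{{{{}{}}}}{}{}   [S → { }]

S => SS => SSS => {}SS => {}{}S => {}{}SS => {}{}SSS => {}{}{S}SS => {}{}{{S}}SS => {}{}{{{S}}}SS => {}{}{{{SS}}}SS => {}{}{{{{}S}}}SS => {}{}{{{{}{}}}}SS => {}{}{{{{}{}}}}{}S => {}{}{{{{}{}}}}{}{}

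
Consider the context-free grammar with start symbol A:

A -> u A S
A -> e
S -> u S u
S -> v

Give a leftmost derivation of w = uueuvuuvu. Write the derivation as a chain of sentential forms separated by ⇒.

A ⇒ uAS ⇒ uuASS ⇒ uueSS ⇒ uueuSuS ⇒ uueuvuS ⇒ uueuvuuSu ⇒ uueuvuuvu

A ⇒ uAS   [A -> u A S]
uAS ⇒ uuASS   [A -> u A S]
uuASS ⇒ uueSS   [A -> e]
uueSS ⇒ uueuSuS   [S -> u S u]
uueuSuS ⇒ uueuvuS   [S -> v]
uueuvuS ⇒ uueuvuuSu   [S -> u S u]
uueuvuuSu ⇒ uueuvuuvu   [S -> v]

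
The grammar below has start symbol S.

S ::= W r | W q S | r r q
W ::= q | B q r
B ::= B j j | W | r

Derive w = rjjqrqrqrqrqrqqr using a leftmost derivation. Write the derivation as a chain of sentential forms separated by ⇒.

S ⇒ WqS   [S ::= W q S]
WqS ⇒ BqrqS   [W ::= B q r]
BqrqS ⇒ BjjqrqS   [B ::= B j j]
BjjqrqS ⇒ rjjqrqS   [B ::= r]
rjjqrqS ⇒ rjjqrqWqS   [S ::= W q S]
rjjqrqWqS ⇒ rjjqrqBqrqS   [W ::= B q r]
rjjqrqBqrqS ⇒ rjjqrqrqrqS   [B ::= r]
rjjqrqrqrqS ⇒ rjjqrqrqrqWqS   [S ::= W q S]
rjjqrqrqrqWqS ⇒ rjjqrqrqrqBqrqS   [W ::= B q r]
rjjqrqrqrqBqrqS ⇒ rjjqrqrqrqrqrqS   [B ::= r]
rjjqrqrqrqrqrqS ⇒ rjjqrqrqrqrqrqWr   [S ::= W r]
rjjqrqrqrqrqrqWr ⇒ rjjqrqrqrqrqrqqr   [W ::= q]

S ⇒ WqS ⇒ BqrqS ⇒ BjjqrqS ⇒ rjjqrqS ⇒ rjjqrqWqS ⇒ rjjqrqBqrqS ⇒ rjjqrqrqrqS ⇒ rjjqrqrqrqWqS ⇒ rjjqrqrqrqBqrqS ⇒ rjjqrqrqrqrqrqS ⇒ rjjqrqrqrqrqrqWr ⇒ rjjqrqrqrqrqrqqr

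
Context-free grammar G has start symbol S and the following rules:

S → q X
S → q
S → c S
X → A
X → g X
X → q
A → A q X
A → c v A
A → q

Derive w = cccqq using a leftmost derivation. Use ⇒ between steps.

S ⇒ cS ⇒ ccS ⇒ cccS ⇒ cccqX ⇒ cccqA ⇒ cccqq

S ⇒ cS   [S → c S]
cS ⇒ ccS   [S → c S]
ccS ⇒ cccS   [S → c S]
cccS ⇒ cccqX   [S → q X]
cccqX ⇒ cccqA   [X → A]
cccqA ⇒ cccqq   [A → q]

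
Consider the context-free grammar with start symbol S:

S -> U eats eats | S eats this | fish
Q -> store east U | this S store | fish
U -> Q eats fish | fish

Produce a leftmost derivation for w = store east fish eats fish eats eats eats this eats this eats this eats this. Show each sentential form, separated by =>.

S => S eats this => S eats this eats this => S eats this eats this eats this => S eats this eats this eats this eats this => U eats eats eats this eats this eats this eats this => Q eats fish eats eats eats this eats this eats this eats this => store east U eats fish eats eats eats this eats this eats this eats this => store east fish eats fish eats eats eats this eats this eats this eats this

S => S eats this   [S -> S eats this]
S eats this => S eats this eats this   [S -> S eats this]
S eats this eats this => S eats this eats this eats this   [S -> S eats this]
S eats this eats this eats this => S eats this eats this eats this eats this   [S -> S eats this]
S eats this eats this eats this eats this => U eats eats eats this eats this eats this eats this   [S -> U eats eats]
U eats eats eats this eats this eats this eats this => Q eats fish eats eats eats this eats this eats this eats this   [U -> Q eats fish]
Q eats fish eats eats eats this eats this eats this eats this => store east U eats fish eats eats eats this eats this eats this eats this   [Q -> store east U]
store east U eats fish eats eats eats this eats this eats this eats this => store east fish eats fish eats eats eats this eats this eats this eats this   [U -> fish]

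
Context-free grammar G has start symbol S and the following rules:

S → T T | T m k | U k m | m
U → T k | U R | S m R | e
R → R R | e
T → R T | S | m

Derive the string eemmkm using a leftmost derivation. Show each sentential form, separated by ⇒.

S ⇒ TT ⇒ ST ⇒ TmkT ⇒ RTmkT ⇒ RRTmkT ⇒ eRTmkT ⇒ eeTmkT ⇒ eemmkT ⇒ eemmkm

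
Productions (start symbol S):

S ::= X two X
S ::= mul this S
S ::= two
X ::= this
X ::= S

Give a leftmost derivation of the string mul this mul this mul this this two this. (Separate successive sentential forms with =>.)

S => mul this S => mul this mul this S => mul this mul this mul this S => mul this mul this mul this X two X => mul this mul this mul this this two X => mul this mul this mul this this two this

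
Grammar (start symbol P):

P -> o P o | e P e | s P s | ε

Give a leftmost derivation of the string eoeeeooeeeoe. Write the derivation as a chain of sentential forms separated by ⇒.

P ⇒ ePe   [P -> e P e]
ePe ⇒ eoPoe   [P -> o P o]
eoPoe ⇒ eoePeoe   [P -> e P e]
eoePeoe ⇒ eoeePeeoe   [P -> e P e]
eoeePeeoe ⇒ eoeeePeeeoe   [P -> e P e]
eoeeePeeeoe ⇒ eoeeeoPoeeeoe   [P -> o P o]
eoeeeoPoeeeoe ⇒ eoeeeooeeeoe   [P -> ε]

P⇒ePe⇒eoPoe⇒eoePeoe⇒eoeePeeoe⇒eoeeePeeeoe⇒eoeeeoPoeeeoe⇒eoeeeooeeeoe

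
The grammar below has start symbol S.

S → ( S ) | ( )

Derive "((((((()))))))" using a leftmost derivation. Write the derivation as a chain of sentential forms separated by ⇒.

S ⇒ (S)   [S → ( S )]
(S) ⇒ ((S))   [S → ( S )]
((S)) ⇒ (((S)))   [S → ( S )]
(((S))) ⇒ ((((S))))   [S → ( S )]
((((S)))) ⇒ (((((S)))))   [S → ( S )]
(((((S))))) ⇒ ((((((S))))))   [S → ( S )]
((((((S)))))) ⇒ ((((((()))))))   [S → ( )]

S ⇒ (S) ⇒ ((S)) ⇒ (((S))) ⇒ ((((S)))) ⇒ (((((S))))) ⇒ ((((((S)))))) ⇒ ((((((()))))))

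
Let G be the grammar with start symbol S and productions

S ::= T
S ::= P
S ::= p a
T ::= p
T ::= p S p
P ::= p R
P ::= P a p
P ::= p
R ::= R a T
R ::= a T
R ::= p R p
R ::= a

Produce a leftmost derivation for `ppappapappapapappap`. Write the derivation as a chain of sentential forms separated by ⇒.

S⇒P⇒Pap⇒pRap⇒ppRpap⇒ppRaTpap⇒ppRaTaTpap⇒ppRaTaTaTpap⇒ppaTaTaTaTpap⇒ppapSpaTaTaTpap⇒ppappapaTaTaTpap⇒ppappapapSpaTaTpap⇒ppappapappapaTaTpap⇒ppappapappapapaTpap⇒ppappapappapapappap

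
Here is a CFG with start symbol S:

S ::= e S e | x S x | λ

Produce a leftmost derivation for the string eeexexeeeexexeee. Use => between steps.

S=>eSe=>eeSee=>eeeSeee=>eeexSxeee=>eeexeSexeee=>eeexexSxexeee=>eeexexeSexexeee=>eeexexeeSeexexeee=>eeexexeeeexexeee

S => eSe   [S ::= e S e]
eSe => eeSee   [S ::= e S e]
eeSee => eeeSeee   [S ::= e S e]
eeeSeee => eeexSxeee   [S ::= x S x]
eeexSxeee => eeexeSexeee   [S ::= e S e]
eeexeSexeee => eeexexSxexeee   [S ::= x S x]
eeexexSxexeee => eeexexeSexexeee   [S ::= e S e]
eeexexeSexexeee => eeexexeeSeexexeee   [S ::= e S e]
eeexexeeSeexexeee => eeexexeeeexexeee   [S ::= λ]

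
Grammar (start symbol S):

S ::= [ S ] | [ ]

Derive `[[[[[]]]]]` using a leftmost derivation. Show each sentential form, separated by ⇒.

S⇒[S]⇒[[S]]⇒[[[S]]]⇒[[[[S]]]]⇒[[[[[]]]]]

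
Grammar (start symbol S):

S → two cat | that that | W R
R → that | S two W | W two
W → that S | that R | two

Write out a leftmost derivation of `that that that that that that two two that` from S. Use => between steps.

S => W R => that R R => that W two R => that that R two R => that that W two two R => that that that S two two R => that that that W R two two R => that that that that R R two two R => that that that that that R two two R => that that that that that that two two R => that that that that that that two two that

S => W R   [S → W R]
W R => that R R   [W → that R]
that R R => that W two R   [R → W two]
that W two R => that that R two R   [W → that R]
that that R two R => that that W two two R   [R → W two]
that that W two two R => that that that S two two R   [W → that S]
that that that S two two R => that that that W R two two R   [S → W R]
that that that W R two two R => that that that that R R two two R   [W → that R]
that that that that R R two two R => that that that that that R two two R   [R → that]
that that that that that R two two R => that that that that that that two two R   [R → that]
that that that that that that two two R => that that that that that that two two that   [R → that]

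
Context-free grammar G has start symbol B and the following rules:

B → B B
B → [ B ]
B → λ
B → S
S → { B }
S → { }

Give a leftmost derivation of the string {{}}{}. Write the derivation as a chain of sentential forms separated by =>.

B => BB => BBB => BBBB => SBBB => {B}BBB => {S}BBB => {{}}BBB => {{}}BB => {{}}B => {{}}S => {{}}{B} => {{}}{}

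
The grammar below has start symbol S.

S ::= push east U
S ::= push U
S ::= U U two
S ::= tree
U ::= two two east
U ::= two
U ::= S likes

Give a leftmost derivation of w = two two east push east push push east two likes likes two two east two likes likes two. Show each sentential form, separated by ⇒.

S ⇒ U U two ⇒ two two east U two ⇒ two two east S likes two ⇒ two two east push east U likes two ⇒ two two east push east S likes likes two ⇒ two two east push east U U two likes likes two ⇒ two two east push east S likes U two likes likes two ⇒ two two east push east push U likes U two likes likes two ⇒ two two east push east push S likes likes U two likes likes two ⇒ two two east push east push push east U likes likes U two likes likes two ⇒ two two east push east push push east two likes likes U two likes likes two ⇒ two two east push east push push east two likes likes two two east two likes likes two

S ⇒ U U two   [S ::= U U two]
U U two ⇒ two two east U two   [U ::= two two east]
two two east U two ⇒ two two east S likes two   [U ::= S likes]
two two east S likes two ⇒ two two east push east U likes two   [S ::= push east U]
two two east push east U likes two ⇒ two two east push east S likes likes two   [U ::= S likes]
two two east push east S likes likes two ⇒ two two east push east U U two likes likes two   [S ::= U U two]
two two east push east U U two likes likes two ⇒ two two east push east S likes U two likes likes two   [U ::= S likes]
two two east push east S likes U two likes likes two ⇒ two two east push east push U likes U two likes likes two   [S ::= push U]
two two east push east push U likes U two likes likes two ⇒ two two east push east push S likes likes U two likes likes two   [U ::= S likes]
two two east push east push S likes likes U two likes likes two ⇒ two two east push east push push east U likes likes U two likes likes two   [S ::= push east U]
two two east push east push push east U likes likes U two likes likes two ⇒ two two east push east push push east two likes likes U two likes likes two   [U ::= two]
two two east push east push push east two likes likes U two likes likes two ⇒ two two east push east push push east two likes likes two two east two likes likes two   [U ::= two two east]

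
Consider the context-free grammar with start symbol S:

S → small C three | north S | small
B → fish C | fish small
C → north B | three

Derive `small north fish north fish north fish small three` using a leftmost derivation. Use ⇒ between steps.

S ⇒ small C three   [S → small C three]
small C three ⇒ small north B three   [C → north B]
small north B three ⇒ small north fish C three   [B → fish C]
small north fish C three ⇒ small north fish north B three   [C → north B]
small north fish north B three ⇒ small north fish north fish C three   [B → fish C]
small north fish north fish C three ⇒ small north fish north fish north B three   [C → north B]
small north fish north fish north B three ⇒ small north fish north fish north fish small three   [B → fish small]

S ⇒ small C three ⇒ small north B three ⇒ small north fish C three ⇒ small north fish north B three ⇒ small north fish north fish C three ⇒ small north fish north fish north B three ⇒ small north fish north fish north fish small three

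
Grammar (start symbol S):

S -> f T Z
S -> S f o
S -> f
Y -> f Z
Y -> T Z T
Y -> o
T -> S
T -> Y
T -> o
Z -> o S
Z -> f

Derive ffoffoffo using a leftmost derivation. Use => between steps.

S => Sfo => fTZfo => fSZfo => ffZfo => ffoSfo => ffofTZfo => ffofSZfo => ffoffZfo => ffoffoSfo => ffoffoffo

S => Sfo   [S -> S f o]
Sfo => fTZfo   [S -> f T Z]
fTZfo => fSZfo   [T -> S]
fSZfo => ffZfo   [S -> f]
ffZfo => ffoSfo   [Z -> o S]
ffoSfo => ffofTZfo   [S -> f T Z]
ffofTZfo => ffofSZfo   [T -> S]
ffofSZfo => ffoffZfo   [S -> f]
ffoffZfo => ffoffoSfo   [Z -> o S]
ffoffoSfo => ffoffoffo   [S -> f]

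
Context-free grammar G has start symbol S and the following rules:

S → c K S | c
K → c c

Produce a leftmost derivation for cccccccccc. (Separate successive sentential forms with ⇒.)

S ⇒ cKS ⇒ cccS ⇒ ccccKS ⇒ ccccccS ⇒ cccccccKS ⇒ cccccccccS ⇒ cccccccccc

S ⇒ cKS   [S → c K S]
cKS ⇒ cccS   [K → c c]
cccS ⇒ ccccKS   [S → c K S]
ccccKS ⇒ ccccccS   [K → c c]
ccccccS ⇒ cccccccKS   [S → c K S]
cccccccKS ⇒ cccccccccS   [K → c c]
cccccccccS ⇒ cccccccccc   [S → c]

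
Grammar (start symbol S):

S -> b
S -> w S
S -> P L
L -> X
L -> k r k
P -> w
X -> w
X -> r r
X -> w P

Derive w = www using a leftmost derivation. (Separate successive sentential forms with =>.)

S => PL => wL => wX => wwP => www

S => PL   [S -> P L]
PL => wL   [P -> w]
wL => wX   [L -> X]
wX => wwP   [X -> w P]
wwP => www   [P -> w]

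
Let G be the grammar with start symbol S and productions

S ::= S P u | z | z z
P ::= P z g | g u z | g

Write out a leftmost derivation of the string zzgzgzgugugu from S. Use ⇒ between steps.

S ⇒ SPu ⇒ SPuPu ⇒ SPuPuPu ⇒ zzPuPuPu ⇒ zzPzguPuPu ⇒ zzPzgzguPuPu ⇒ zzgzgzguPuPu ⇒ zzgzgzguguPu ⇒ zzgzgzgugugu

S ⇒ SPu   [S ::= S P u]
SPu ⇒ SPuPu   [S ::= S P u]
SPuPu ⇒ SPuPuPu   [S ::= S P u]
SPuPuPu ⇒ zzPuPuPu   [S ::= z z]
zzPuPuPu ⇒ zzPzguPuPu   [P ::= P z g]
zzPzguPuPu ⇒ zzPzgzguPuPu   [P ::= P z g]
zzPzgzguPuPu ⇒ zzgzgzguPuPu   [P ::= g]
zzgzgzguPuPu ⇒ zzgzgzguguPu   [P ::= g]
zzgzgzguguPu ⇒ zzgzgzgugugu   [P ::= g]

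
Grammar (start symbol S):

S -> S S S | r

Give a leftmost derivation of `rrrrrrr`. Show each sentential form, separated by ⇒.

S ⇒ SSS   [S -> S S S]
SSS ⇒ SSSSS   [S -> S S S]
SSSSS ⇒ SSSSSSS   [S -> S S S]
SSSSSSS ⇒ rSSSSSS   [S -> r]
rSSSSSS ⇒ rrSSSSS   [S -> r]
rrSSSSS ⇒ rrrSSSS   [S -> r]
rrrSSSS ⇒ rrrrSSS   [S -> r]
rrrrSSS ⇒ rrrrrSS   [S -> r]
rrrrrSS ⇒ rrrrrrS   [S -> r]
rrrrrrS ⇒ rrrrrrr   [S -> r]

S⇒SSS⇒SSSSS⇒SSSSSSS⇒rSSSSSS⇒rrSSSSS⇒rrrSSSS⇒rrrrSSS⇒rrrrrSS⇒rrrrrrS⇒rrrrrrr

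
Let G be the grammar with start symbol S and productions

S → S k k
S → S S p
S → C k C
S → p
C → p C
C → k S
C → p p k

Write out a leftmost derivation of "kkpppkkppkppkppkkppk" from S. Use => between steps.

S => CkC   [S → C k C]
CkC => kSkC   [C → k S]
kSkC => kCkCkC   [S → C k C]
kCkCkC => kkSkCkC   [C → k S]
kkSkCkC => kkSSpkCkC   [S → S S p]
kkSSpkCkC => kkCkCSpkCkC   [S → C k C]
kkCkCSpkCkC => kkpCkCSpkCkC   [C → p C]
kkpCkCSpkCkC => kkpppkkCSpkCkC   [C → p p k]
kkpppkkCSpkCkC => kkpppkkppkSpkCkC   [C → p p k]
kkpppkkppkSpkCkC => kkpppkkppkppkCkC   [S → p]
kkpppkkppkppkCkC => kkpppkkppkppkppkkC   [C → p p k]
kkpppkkppkppkppkkC => kkpppkkppkppkppkkppk   [C → p p k]

S=>CkC=>kSkC=>kCkCkC=>kkSkCkC=>kkSSpkCkC=>kkCkCSpkCkC=>kkpCkCSpkCkC=>kkpppkkCSpkCkC=>kkpppkkppkSpkCkC=>kkpppkkppkppkCkC=>kkpppkkppkppkppkkC=>kkpppkkppkppkppkkppk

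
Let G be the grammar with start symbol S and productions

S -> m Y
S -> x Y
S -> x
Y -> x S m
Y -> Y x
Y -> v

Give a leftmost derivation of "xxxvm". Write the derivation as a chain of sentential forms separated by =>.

S=>xY=>xxSm=>xxxYm=>xxxvm

S => xY   [S -> x Y]
xY => xxSm   [Y -> x S m]
xxSm => xxxYm   [S -> x Y]
xxxYm => xxxvm   [Y -> v]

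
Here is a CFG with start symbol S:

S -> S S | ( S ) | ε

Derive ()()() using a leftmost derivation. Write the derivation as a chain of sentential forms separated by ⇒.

S ⇒ SS   [S -> S S]
SS ⇒ (S)S   [S -> ( S )]
(S)S ⇒ ()S   [S -> ε]
()S ⇒ ()SS   [S -> S S]
()SS ⇒ ()SSS   [S -> S S]
()SSS ⇒ ()(S)SS   [S -> ( S )]
()(S)SS ⇒ ()()SS   [S -> ε]
()()SS ⇒ ()()(S)S   [S -> ( S )]
()()(S)S ⇒ ()()()S   [S -> ε]
()()()S ⇒ ()()()   [S -> ε]

S⇒SS⇒(S)S⇒()S⇒()SS⇒()SSS⇒()(S)SS⇒()()SS⇒()()(S)S⇒()()()S⇒()()()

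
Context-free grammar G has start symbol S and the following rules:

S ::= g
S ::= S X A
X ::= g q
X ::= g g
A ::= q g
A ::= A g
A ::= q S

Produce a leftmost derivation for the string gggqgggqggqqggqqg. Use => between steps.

S => SXA   [S ::= S X A]
SXA => SXAXA   [S ::= S X A]
SXAXA => gXAXA   [S ::= g]
gXAXA => gggAXA   [X ::= g g]
gggAXA => gggqSXA   [A ::= q S]
gggqSXA => gggqSXAXA   [S ::= S X A]
gggqSXAXA => gggqSXAXAXA   [S ::= S X A]
gggqSXAXAXA => gggqgXAXAXA   [S ::= g]
gggqgXAXAXA => gggqgggAXAXA   [X ::= g g]
gggqgggAXAXA => gggqgggqgXAXA   [A ::= q g]
gggqgggqgXAXA => gggqgggqggqAXA   [X ::= g q]
gggqgggqggqAXA => gggqgggqggqqgXA   [A ::= q g]
gggqgggqggqqgXA => gggqgggqggqqggqA   [X ::= g q]
gggqgggqggqqggqA => gggqgggqggqqggqqg   [A ::= q g]

S=>SXA=>SXAXA=>gXAXA=>gggAXA=>gggqSXA=>gggqSXAXA=>gggqSXAXAXA=>gggqgXAXAXA=>gggqgggAXAXA=>gggqgggqgXAXA=>gggqgggqggqAXA=>gggqgggqggqqgXA=>gggqgggqggqqggqA=>gggqgggqggqqggqqg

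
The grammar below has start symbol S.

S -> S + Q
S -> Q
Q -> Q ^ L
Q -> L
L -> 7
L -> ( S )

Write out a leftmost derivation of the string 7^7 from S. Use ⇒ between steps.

S ⇒ Q   [S -> Q]
Q ⇒ Q^L   [Q -> Q ^ L]
Q^L ⇒ L^L   [Q -> L]
L^L ⇒ 7^L   [L -> 7]
7^L ⇒ 7^7   [L -> 7]

S ⇒ Q ⇒ Q^L ⇒ L^L ⇒ 7^L ⇒ 7^7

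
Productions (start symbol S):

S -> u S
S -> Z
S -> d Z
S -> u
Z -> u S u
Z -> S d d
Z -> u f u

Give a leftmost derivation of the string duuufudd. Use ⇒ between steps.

S ⇒ dZ   [S -> d Z]
dZ ⇒ dSdd   [Z -> S d d]
dSdd ⇒ duSdd   [S -> u S]
duSdd ⇒ duuSdd   [S -> u S]
duuSdd ⇒ duuZdd   [S -> Z]
duuZdd ⇒ duuufudd   [Z -> u f u]

S ⇒ dZ ⇒ dSdd ⇒ duSdd ⇒ duuSdd ⇒ duuZdd ⇒ duuufudd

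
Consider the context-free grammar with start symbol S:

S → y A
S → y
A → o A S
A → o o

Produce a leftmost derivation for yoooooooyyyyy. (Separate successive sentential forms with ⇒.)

S ⇒ yA ⇒ yoAS ⇒ yooASS ⇒ yoooASSS ⇒ yooooASSSS ⇒ yoooooASSSSS ⇒ yoooooooSSSSS ⇒ yoooooooySSSS ⇒ yoooooooyySSS ⇒ yoooooooyyySS ⇒ yoooooooyyyyS ⇒ yoooooooyyyyy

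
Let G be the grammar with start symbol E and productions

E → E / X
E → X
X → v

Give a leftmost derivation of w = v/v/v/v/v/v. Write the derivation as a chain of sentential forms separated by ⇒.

E ⇒ E/X   [E → E / X]
E/X ⇒ E/X/X   [E → E / X]
E/X/X ⇒ E/X/X/X   [E → E / X]
E/X/X/X ⇒ E/X/X/X/X   [E → E / X]
E/X/X/X/X ⇒ E/X/X/X/X/X   [E → E / X]
E/X/X/X/X/X ⇒ X/X/X/X/X/X   [E → X]
X/X/X/X/X/X ⇒ v/X/X/X/X/X   [X → v]
v/X/X/X/X/X ⇒ v/v/X/X/X/X   [X → v]
v/v/X/X/X/X ⇒ v/v/v/X/X/X   [X → v]
v/v/v/X/X/X ⇒ v/v/v/v/X/X   [X → v]
v/v/v/v/X/X ⇒ v/v/v/v/v/X   [X → v]
v/v/v/v/v/X ⇒ v/v/v/v/v/v   [X → v]

E ⇒ E/X ⇒ E/X/X ⇒ E/X/X/X ⇒ E/X/X/X/X ⇒ E/X/X/X/X/X ⇒ X/X/X/X/X/X ⇒ v/X/X/X/X/X ⇒ v/v/X/X/X/X ⇒ v/v/v/X/X/X ⇒ v/v/v/v/X/X ⇒ v/v/v/v/v/X ⇒ v/v/v/v/v/v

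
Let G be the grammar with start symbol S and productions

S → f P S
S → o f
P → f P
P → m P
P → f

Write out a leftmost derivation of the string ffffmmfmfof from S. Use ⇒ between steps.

S⇒fPS⇒ffPS⇒fffPS⇒ffffPS⇒ffffmPS⇒ffffmmPS⇒ffffmmfPS⇒ffffmmfmPS⇒ffffmmfmfS⇒ffffmmfmfof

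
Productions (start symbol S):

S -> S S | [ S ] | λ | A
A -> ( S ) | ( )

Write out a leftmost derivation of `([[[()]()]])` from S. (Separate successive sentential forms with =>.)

S => A   [S -> A]
A => (S)   [A -> ( S )]
(S) => (SS)   [S -> S S]
(SS) => ([S]S)   [S -> [ S ]]
([S]S) => ([[S]]S)   [S -> [ S ]]
([[S]]S) => ([[SS]]S)   [S -> S S]
([[SS]]S) => ([[[S]S]]S)   [S -> [ S ]]
([[[S]S]]S) => ([[[A]S]]S)   [S -> A]
([[[A]S]]S) => ([[[()]S]]S)   [A -> ( )]
([[[()]S]]S) => ([[[()]A]]S)   [S -> A]
([[[()]A]]S) => ([[[()]()]]S)   [A -> ( )]
([[[()]()]]S) => ([[[()]()]])   [S -> λ]

S => A => (S) => (SS) => ([S]S) => ([[S]]S) => ([[SS]]S) => ([[[S]S]]S) => ([[[A]S]]S) => ([[[()]S]]S) => ([[[()]A]]S) => ([[[()]()]]S) => ([[[()]()]])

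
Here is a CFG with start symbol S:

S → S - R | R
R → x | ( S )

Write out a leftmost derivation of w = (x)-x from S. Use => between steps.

S => S-R   [S → S - R]
S-R => R-R   [S → R]
R-R => (S)-R   [R → ( S )]
(S)-R => (R)-R   [S → R]
(R)-R => (x)-R   [R → x]
(x)-R => (x)-x   [R → x]

S => S-R => R-R => (S)-R => (R)-R => (x)-R => (x)-x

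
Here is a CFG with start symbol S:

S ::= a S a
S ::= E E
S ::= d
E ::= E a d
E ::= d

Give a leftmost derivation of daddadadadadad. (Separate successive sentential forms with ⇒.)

S ⇒ EE ⇒ EadE ⇒ dadE ⇒ dadEad ⇒ dadEadad ⇒ dadEadadad ⇒ dadEadadadad ⇒ dadEadadadadad ⇒ daddadadadadad

S ⇒ EE   [S ::= E E]
EE ⇒ EadE   [E ::= E a d]
EadE ⇒ dadE   [E ::= d]
dadE ⇒ dadEad   [E ::= E a d]
dadEad ⇒ dadEadad   [E ::= E a d]
dadEadad ⇒ dadEadadad   [E ::= E a d]
dadEadadad ⇒ dadEadadadad   [E ::= E a d]
dadEadadadad ⇒ dadEadadadadad   [E ::= E a d]
dadEadadadadad ⇒ daddadadadadad   [E ::= d]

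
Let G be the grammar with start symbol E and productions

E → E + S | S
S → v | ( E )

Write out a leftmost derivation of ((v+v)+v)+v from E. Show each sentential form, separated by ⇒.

E ⇒ E+S   [E → E + S]
E+S ⇒ S+S   [E → S]
S+S ⇒ (E)+S   [S → ( E )]
(E)+S ⇒ (E+S)+S   [E → E + S]
(E+S)+S ⇒ (S+S)+S   [E → S]
(S+S)+S ⇒ ((E)+S)+S   [S → ( E )]
((E)+S)+S ⇒ ((E+S)+S)+S   [E → E + S]
((E+S)+S)+S ⇒ ((S+S)+S)+S   [E → S]
((S+S)+S)+S ⇒ ((v+S)+S)+S   [S → v]
((v+S)+S)+S ⇒ ((v+v)+S)+S   [S → v]
((v+v)+S)+S ⇒ ((v+v)+v)+S   [S → v]
((v+v)+v)+S ⇒ ((v+v)+v)+v   [S → v]

E⇒E+S⇒S+S⇒(E)+S⇒(E+S)+S⇒(S+S)+S⇒((E)+S)+S⇒((E+S)+S)+S⇒((S+S)+S)+S⇒((v+S)+S)+S⇒((v+v)+S)+S⇒((v+v)+v)+S⇒((v+v)+v)+v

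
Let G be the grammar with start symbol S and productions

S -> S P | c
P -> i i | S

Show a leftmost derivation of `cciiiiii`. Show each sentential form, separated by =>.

S => SP   [S -> S P]
SP => SPP   [S -> S P]
SPP => SPPP   [S -> S P]
SPPP => cPPP   [S -> c]
cPPP => cSPP   [P -> S]
cSPP => cSPPP   [S -> S P]
cSPPP => ccPPP   [S -> c]
ccPPP => cciiPP   [P -> i i]
cciiPP => cciiiiP   [P -> i i]
cciiiiP => cciiiiii   [P -> i i]

S=>SP=>SPP=>SPPP=>cPPP=>cSPP=>cSPPP=>ccPPP=>cciiPP=>cciiiiP=>cciiiiii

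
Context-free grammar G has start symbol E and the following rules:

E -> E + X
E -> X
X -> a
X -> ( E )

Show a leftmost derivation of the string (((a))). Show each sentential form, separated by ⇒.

E ⇒ X ⇒ (E) ⇒ (X) ⇒ ((E)) ⇒ ((X)) ⇒ (((E))) ⇒ (((X))) ⇒ (((a)))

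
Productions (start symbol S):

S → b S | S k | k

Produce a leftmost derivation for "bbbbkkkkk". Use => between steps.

S => Sk => bSk => bSkk => bSkkk => bbSkkk => bbbSkkk => bbbbSkkk => bbbbSkkkk => bbbbkkkkk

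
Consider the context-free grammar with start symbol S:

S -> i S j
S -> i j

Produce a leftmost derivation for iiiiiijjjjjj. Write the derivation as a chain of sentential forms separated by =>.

S=>iSj=>iiSjj=>iiiSjjj=>iiiiSjjjj=>iiiiiSjjjjj=>iiiiiijjjjjj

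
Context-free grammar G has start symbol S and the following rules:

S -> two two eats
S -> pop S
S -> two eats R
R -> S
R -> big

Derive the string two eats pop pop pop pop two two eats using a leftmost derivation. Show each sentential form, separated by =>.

S => two eats R   [S -> two eats R]
two eats R => two eats S   [R -> S]
two eats S => two eats pop S   [S -> pop S]
two eats pop S => two eats pop pop S   [S -> pop S]
two eats pop pop S => two eats pop pop pop S   [S -> pop S]
two eats pop pop pop S => two eats pop pop pop pop S   [S -> pop S]
two eats pop pop pop pop S => two eats pop pop pop pop two two eats   [S -> two two eats]

S => two eats R => two eats S => two eats pop S => two eats pop pop S => two eats pop pop pop S => two eats pop pop pop pop S => two eats pop pop pop pop two two eats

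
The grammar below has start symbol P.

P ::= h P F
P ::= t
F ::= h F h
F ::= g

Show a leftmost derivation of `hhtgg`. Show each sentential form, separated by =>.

P => hPF   [P ::= h P F]
hPF => hhPFF   [P ::= h P F]
hhPFF => hhtFF   [P ::= t]
hhtFF => hhtgF   [F ::= g]
hhtgF => hhtgg   [F ::= g]

P => hPF => hhPFF => hhtFF => hhtgF => hhtgg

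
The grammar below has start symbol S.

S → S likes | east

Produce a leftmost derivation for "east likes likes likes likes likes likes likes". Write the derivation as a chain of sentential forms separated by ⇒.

S ⇒ S likes   [S → S likes]
S likes ⇒ S likes likes   [S → S likes]
S likes likes ⇒ S likes likes likes   [S → S likes]
S likes likes likes ⇒ S likes likes likes likes   [S → S likes]
S likes likes likes likes ⇒ S likes likes likes likes likes   [S → S likes]
S likes likes likes likes likes ⇒ S likes likes likes likes likes likes   [S → S likes]
S likes likes likes likes likes likes ⇒ S likes likes likes likes likes likes likes   [S → S likes]
S likes likes likes likes likes likes likes ⇒ east likes likes likes likes likes likes likes   [S → east]

S ⇒ S likes ⇒ S likes likes ⇒ S likes likes likes ⇒ S likes likes likes likes ⇒ S likes likes likes likes likes ⇒ S likes likes likes likes likes likes ⇒ S likes likes likes likes likes likes likes ⇒ east likes likes likes likes likes likes likes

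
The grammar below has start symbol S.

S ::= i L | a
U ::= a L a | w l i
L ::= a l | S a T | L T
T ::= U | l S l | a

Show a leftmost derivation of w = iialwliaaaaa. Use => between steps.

S => iL   [S ::= i L]
iL => iLT   [L ::= L T]
iLT => iSaTT   [L ::= S a T]
iSaTT => iiLaTT   [S ::= i L]
iiLaTT => iiLTaTT   [L ::= L T]
iiLTaTT => iiLTTaTT   [L ::= L T]
iiLTTaTT => iiLTTTaTT   [L ::= L T]
iiLTTTaTT => iialTTTaTT   [L ::= a l]
iialTTTaTT => iialUTTaTT   [T ::= U]
iialUTTaTT => iialwliTTaTT   [U ::= w l i]
iialwliTTaTT => iialwliaTaTT   [T ::= a]
iialwliaTaTT => iialwliaaaTT   [T ::= a]
iialwliaaaTT => iialwliaaaaT   [T ::= a]
iialwliaaaaT => iialwliaaaaa   [T ::= a]

S=>iL=>iLT=>iSaTT=>iiLaTT=>iiLTaTT=>iiLTTaTT=>iiLTTTaTT=>iialTTTaTT=>iialUTTaTT=>iialwliTTaTT=>iialwliaTaTT=>iialwliaaaTT=>iialwliaaaaT=>iialwliaaaaa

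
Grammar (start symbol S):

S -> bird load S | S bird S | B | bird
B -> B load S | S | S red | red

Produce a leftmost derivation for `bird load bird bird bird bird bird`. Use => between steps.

S => S bird S   [S -> S bird S]
S bird S => S bird S bird S   [S -> S bird S]
S bird S bird S => B bird S bird S   [S -> B]
B bird S bird S => B load S bird S bird S   [B -> B load S]
B load S bird S bird S => S load S bird S bird S   [B -> S]
S load S bird S bird S => bird load S bird S bird S   [S -> bird]
bird load S bird S bird S => bird load bird bird S bird S   [S -> bird]
bird load bird bird S bird S => bird load bird bird bird bird S   [S -> bird]
bird load bird bird bird bird S => bird load bird bird bird bird bird   [S -> bird]

S => S bird S => S bird S bird S => B bird S bird S => B load S bird S bird S => S load S bird S bird S => bird load S bird S bird S => bird load bird bird S bird S => bird load bird bird bird bird S => bird load bird bird bird bird bird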